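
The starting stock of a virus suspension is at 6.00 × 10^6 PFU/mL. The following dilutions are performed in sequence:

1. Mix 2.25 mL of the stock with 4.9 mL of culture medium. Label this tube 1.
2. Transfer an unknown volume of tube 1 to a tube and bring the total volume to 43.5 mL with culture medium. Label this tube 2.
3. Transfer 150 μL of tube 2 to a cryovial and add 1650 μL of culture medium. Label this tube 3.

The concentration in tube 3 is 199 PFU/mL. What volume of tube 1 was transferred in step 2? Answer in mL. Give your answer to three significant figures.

Step 1: 2.25 mL + 4.9 mL = 7.15 mL total → factor 7.15/2.25 = 3.1778
Step 2: v brought to 43.5 mL → factor = 43.5 mL/v
Step 3: 150 μL + 1650 μL = 1800 μL total → factor 1800/150 = 12
Product of known-step factors = 38.133
Overall factor = 6.00 × 10^6 PFU/mL / (199 PFU/mL) = 30151
Step-2 factor = 30151 / 38.133 = 790.67
v = 43.5 mL / 790.67 = 0.0550 mL

0.0550 mL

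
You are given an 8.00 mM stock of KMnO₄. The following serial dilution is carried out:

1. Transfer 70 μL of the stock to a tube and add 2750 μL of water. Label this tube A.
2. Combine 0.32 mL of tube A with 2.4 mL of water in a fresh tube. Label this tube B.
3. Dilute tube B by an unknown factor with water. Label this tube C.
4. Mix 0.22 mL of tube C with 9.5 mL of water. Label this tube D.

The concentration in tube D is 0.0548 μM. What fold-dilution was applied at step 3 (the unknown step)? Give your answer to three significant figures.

9.65-fold

Step 1: 70 μL + 2750 μL = 2820 μL total → factor 2820/70 = 40.286
Step 2: 0.32 mL + 2.4 mL = 2.72 mL total → factor 2.72/0.32 = 8.5
Step 3: unknown factor x
Step 4: 0.22 mL + 9.5 mL = 9.72 mL total → factor 9.72/0.22 = 44.182
Product of known-step factors = 15129
Overall factor = 8.00 mM / (0.0548 μM) = 1.4599 × 10^5
x = 1.4599 × 10^5 / 15129 = 9.65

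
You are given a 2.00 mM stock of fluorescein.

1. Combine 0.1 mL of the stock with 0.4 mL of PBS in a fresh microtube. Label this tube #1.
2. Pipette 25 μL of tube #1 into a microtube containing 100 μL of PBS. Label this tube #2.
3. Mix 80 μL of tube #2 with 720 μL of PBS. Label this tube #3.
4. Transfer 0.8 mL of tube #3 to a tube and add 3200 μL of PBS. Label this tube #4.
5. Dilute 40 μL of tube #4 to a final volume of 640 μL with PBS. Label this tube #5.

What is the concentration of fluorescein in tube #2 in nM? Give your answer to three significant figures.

8.00 × 10^4 nM

Step 1: 0.1 mL + 0.4 mL = 0.5 mL total → factor 0.5/0.1 = 5
Step 2: 25 μL + 100 μL = 125 μL total → factor 125/25 = 5
Dilution factor through tube #2 = 5 × 5 = 25
[tube #2] = 2.00 mM / 25 = 0.08000 mM = 8.00 × 10^4 nM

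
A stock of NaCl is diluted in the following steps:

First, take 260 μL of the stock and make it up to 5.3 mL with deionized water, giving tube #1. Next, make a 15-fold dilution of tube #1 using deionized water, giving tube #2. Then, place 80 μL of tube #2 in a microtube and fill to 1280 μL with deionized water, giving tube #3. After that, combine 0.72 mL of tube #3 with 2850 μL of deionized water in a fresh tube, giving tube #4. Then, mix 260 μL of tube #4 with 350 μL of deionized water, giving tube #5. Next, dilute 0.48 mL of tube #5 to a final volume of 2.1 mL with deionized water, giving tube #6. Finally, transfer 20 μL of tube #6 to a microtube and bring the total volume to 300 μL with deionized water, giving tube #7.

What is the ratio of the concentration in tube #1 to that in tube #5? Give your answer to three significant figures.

Step 1: 260 μL brought to 5.3 mL → factor 5300/260 = 20.385
Step 2: 15-fold → factor 15
Step 3: 80 μL brought to 1280 μL → factor 1280/80 = 16
Step 4: 0.72 mL + 2850 μL = 3.57 mL total → factor 3.57/0.72 = 4.9583
Step 5: 260 μL + 350 μL = 610 μL total → factor 610/260 = 2.3462
Dilution factor to tube #1 = 20.385; to tube #5 = 56912
[tube #1]/[tube #5] = (factor to tube #5)/(factor to tube #1) = 56912/20.385 = 2.79 × 10^3

2.79 × 10^3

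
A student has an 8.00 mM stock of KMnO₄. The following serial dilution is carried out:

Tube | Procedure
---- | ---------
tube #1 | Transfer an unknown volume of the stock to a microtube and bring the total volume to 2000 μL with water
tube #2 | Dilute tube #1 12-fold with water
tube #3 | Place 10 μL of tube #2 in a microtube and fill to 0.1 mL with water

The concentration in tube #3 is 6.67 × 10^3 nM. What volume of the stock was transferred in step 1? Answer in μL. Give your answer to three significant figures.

200 μL

Step 1: v brought to 2000 μL → factor = 2000 μL/v
Step 2: 12-fold → factor 12
Step 3: 10 μL brought to 0.1 mL → factor 100/10 = 10
Product of known-step factors = 120
Overall factor = 8.00 mM / (6.67 × 10^3 nM) = 1199.4
Step-1 factor = 1199.4 / 120 = 9.995
v = 2000 μL / 9.995 = 200 μL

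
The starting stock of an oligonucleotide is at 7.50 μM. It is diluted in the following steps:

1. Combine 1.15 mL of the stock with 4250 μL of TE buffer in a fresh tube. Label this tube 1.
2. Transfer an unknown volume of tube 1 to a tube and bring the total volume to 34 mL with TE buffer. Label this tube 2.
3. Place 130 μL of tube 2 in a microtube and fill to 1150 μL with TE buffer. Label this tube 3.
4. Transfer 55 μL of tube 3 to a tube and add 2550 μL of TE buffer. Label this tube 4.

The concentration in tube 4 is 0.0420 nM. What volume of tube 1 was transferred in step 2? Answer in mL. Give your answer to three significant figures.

Step 1: 1.15 mL + 4250 μL = 5.4 mL total → factor 5.4/1.15 = 4.6957
Step 2: v brought to 34 mL → factor = 34 mL/v
Step 3: 130 μL brought to 1150 μL → factor 1150/130 = 8.8462
Step 4: 55 μL + 2550 μL = 2605 μL total → factor 2605/55 = 47.364
Product of known-step factors = 1967.4
Overall factor = 7.50 μM / (0.0420 nM) = 1.7857 × 10^5
Step-2 factor = 1.7857 × 10^5 / 1967.4 = 90.765
v = 34 mL / 90.765 = 0.375 mL

0.375 mL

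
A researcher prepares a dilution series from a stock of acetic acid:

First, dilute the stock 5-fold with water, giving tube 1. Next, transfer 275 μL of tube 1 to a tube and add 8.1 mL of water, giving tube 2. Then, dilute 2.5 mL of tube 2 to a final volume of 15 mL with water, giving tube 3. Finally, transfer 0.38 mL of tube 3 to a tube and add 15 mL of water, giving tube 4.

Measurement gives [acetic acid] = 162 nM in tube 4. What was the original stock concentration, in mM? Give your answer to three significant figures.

5.99 mM

Step 1: 5-fold → factor 5
Step 2: 275 μL + 8.1 mL = 8375 μL total → factor 8375/275 = 30.455
Step 3: 2.5 mL brought to 15 mL → factor 15/2.5 = 6
Step 4: 0.38 mL + 15 mL = 15.38 mL total → factor 15.38/0.38 = 40.474
Overall dilution factor = 5 × 30.455 × 6 × 40.474 = 36978
Stock = 162 nM × 36978 = 5.990 × 10^6 nM = 5.99 mM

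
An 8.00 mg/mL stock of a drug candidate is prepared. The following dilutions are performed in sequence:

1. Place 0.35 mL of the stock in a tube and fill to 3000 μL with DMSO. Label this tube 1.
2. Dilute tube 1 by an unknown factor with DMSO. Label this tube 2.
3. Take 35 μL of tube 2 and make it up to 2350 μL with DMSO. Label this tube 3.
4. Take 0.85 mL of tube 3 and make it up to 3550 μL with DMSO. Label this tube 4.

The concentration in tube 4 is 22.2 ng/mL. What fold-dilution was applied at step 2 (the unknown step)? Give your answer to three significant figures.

Step 1: 0.35 mL brought to 3000 μL → factor 3/0.35 = 8.5714
Step 2: unknown factor x
Step 3: 35 μL brought to 2350 μL → factor 2350/35 = 67.143
Step 4: 0.85 mL brought to 3550 μL → factor 3.55/0.85 = 4.1765
Product of known-step factors = 2403.6
Overall factor = 8.00 mg/mL / (22.2 ng/mL) = 3.6036 × 10^5
x = 3.6036 × 10^5 / 2403.6 = 150

150-fold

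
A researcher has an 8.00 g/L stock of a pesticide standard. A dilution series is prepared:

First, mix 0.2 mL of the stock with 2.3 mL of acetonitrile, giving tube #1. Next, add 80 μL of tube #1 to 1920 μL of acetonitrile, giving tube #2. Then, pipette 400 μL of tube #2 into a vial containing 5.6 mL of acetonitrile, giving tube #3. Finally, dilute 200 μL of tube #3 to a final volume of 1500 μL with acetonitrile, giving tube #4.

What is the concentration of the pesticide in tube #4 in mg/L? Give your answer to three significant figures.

0.228 mg/L

Step 1: 0.2 mL + 2.3 mL = 2.5 mL total → factor 2.5/0.2 = 12.5
Step 2: 80 μL + 1920 μL = 2000 μL total → factor 2000/80 = 25
Step 3: 400 μL + 5.6 mL = 6000 μL total → factor 6000/400 = 15
Step 4: 200 μL brought to 1500 μL → factor 1500/200 = 7.5
Overall dilution factor = 12.5 × 25 × 15 × 7.5 = 35156
Final = 8.00 g/L / 35156 = 0.0002276 g/L = 0.228 mg/L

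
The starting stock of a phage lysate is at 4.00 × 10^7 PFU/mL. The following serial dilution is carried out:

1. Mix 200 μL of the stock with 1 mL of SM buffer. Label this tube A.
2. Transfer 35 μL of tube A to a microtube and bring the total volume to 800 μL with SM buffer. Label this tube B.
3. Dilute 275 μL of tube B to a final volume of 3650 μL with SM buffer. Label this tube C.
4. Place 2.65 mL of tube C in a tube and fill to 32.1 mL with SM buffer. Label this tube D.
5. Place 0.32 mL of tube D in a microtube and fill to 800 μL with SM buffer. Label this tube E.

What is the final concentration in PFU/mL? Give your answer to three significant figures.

Step 1: 200 μL + 1 mL = 1200 μL total → factor 1200/200 = 6
Step 2: 35 μL brought to 800 μL → factor 800/35 = 22.857
Step 3: 275 μL brought to 3650 μL → factor 3650/275 = 13.273
Step 4: 2.65 mL brought to 32.1 mL → factor 32.1/2.65 = 12.113
Step 5: 0.32 mL brought to 800 μL → factor 0.8/0.32 = 2.5
Overall dilution factor = 6 × 22.857 × 13.273 × 12.113 × 2.5 = 55123
Final = 4.00 × 10^7 PFU/mL / 55123 = 726 PFU/mL

726 PFU/mL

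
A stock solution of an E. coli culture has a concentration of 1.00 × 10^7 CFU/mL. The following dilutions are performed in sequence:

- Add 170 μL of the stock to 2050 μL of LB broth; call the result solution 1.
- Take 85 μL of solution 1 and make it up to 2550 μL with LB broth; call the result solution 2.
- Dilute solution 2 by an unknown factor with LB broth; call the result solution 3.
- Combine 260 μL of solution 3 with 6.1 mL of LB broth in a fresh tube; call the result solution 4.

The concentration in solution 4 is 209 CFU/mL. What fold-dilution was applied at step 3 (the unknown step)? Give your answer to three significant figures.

4.99-fold

Step 1: 170 μL + 2050 μL = 2220 μL total → factor 2220/170 = 13.059
Step 2: 85 μL brought to 2550 μL → factor 2550/85 = 30
Step 3: unknown factor x
Step 4: 260 μL + 6.1 mL = 6360 μL total → factor 6360/260 = 24.462
Product of known-step factors = 9583.2
Overall factor = 1.00 × 10^7 CFU/mL / (209 CFU/mL) = 47847
x = 47847 / 9583.2 = 4.99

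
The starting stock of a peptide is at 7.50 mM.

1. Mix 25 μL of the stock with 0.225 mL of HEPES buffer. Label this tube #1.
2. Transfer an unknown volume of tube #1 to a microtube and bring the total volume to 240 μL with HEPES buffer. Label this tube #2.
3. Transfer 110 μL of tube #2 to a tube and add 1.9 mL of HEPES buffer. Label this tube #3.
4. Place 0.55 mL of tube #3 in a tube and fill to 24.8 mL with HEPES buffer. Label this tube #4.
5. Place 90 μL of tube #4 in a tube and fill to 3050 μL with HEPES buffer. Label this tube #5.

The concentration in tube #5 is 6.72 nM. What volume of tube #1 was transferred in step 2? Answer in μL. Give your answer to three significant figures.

60.0 μL

Step 1: 25 μL + 0.225 mL = 250 μL total → factor 250/25 = 10
Step 2: v brought to 240 μL → factor = 240 μL/v
Step 3: 110 μL + 1.9 mL = 2010 μL total → factor 2010/110 = 18.273
Step 4: 0.55 mL brought to 24.8 mL → factor 24.8/0.55 = 45.091
Step 5: 90 μL brought to 3050 μL → factor 3050/90 = 33.889
Product of known-step factors = 2.7922 × 10^5
Overall factor = 7.50 mM / (6.72 nM) = 1.1161 × 10^6
Step-2 factor = 1.1161 × 10^6 / 2.7922 × 10^5 = 3.9971
v = 240 μL / 3.9971 = 60.0 μL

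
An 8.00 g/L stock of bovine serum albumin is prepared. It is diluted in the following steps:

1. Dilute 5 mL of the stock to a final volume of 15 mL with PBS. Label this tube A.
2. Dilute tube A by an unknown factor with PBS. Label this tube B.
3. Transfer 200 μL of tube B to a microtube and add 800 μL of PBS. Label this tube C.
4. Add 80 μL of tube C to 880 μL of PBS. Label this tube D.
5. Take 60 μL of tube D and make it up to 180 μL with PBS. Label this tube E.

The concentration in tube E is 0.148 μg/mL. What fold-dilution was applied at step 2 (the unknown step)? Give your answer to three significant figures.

100-fold

Step 1: 5 mL brought to 15 mL → factor 15/5 = 3
Step 2: unknown factor x
Step 3: 200 μL + 800 μL = 1000 μL total → factor 1000/200 = 5
Step 4: 80 μL + 880 μL = 960 μL total → factor 960/80 = 12
Step 5: 60 μL brought to 180 μL → factor 180/60 = 3
Product of known-step factors = 540
Overall factor = 8.00 g/L / (0.148 μg/mL) = 54054
x = 54054 / 540 = 100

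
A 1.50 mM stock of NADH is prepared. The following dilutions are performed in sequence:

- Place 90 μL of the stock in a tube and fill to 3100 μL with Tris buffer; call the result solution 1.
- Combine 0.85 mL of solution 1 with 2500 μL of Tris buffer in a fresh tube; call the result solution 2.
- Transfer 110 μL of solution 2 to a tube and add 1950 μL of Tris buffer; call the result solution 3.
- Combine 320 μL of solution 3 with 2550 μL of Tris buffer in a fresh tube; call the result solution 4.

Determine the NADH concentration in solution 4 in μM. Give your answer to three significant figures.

0.0658 μM

Step 1: 90 μL brought to 3100 μL → factor 3100/90 = 34.444
Step 2: 0.85 mL + 2500 μL = 3.35 mL total → factor 3.35/0.85 = 3.9412
Step 3: 110 μL + 1950 μL = 2060 μL total → factor 2060/110 = 18.727
Step 4: 320 μL + 2550 μL = 2870 μL total → factor 2870/320 = 8.9688
Overall dilution factor = 34.444 × 3.9412 × 18.727 × 8.9688 = 22801
Final = 1.50 mM / 22801 = 6.579 × 10^-5 mM = 0.0658 μM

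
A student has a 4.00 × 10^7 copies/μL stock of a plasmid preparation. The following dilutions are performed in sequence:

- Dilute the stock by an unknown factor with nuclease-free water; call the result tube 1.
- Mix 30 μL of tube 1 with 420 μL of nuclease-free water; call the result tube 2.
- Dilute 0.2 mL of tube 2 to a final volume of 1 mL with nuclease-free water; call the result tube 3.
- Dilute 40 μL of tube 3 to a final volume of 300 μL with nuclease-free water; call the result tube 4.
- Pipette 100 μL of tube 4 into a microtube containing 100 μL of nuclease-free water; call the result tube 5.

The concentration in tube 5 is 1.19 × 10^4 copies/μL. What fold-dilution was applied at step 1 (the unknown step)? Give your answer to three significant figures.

2.99-fold

Step 1: unknown factor x
Step 2: 30 μL + 420 μL = 450 μL total → factor 450/30 = 15
Step 3: 0.2 mL brought to 1 mL → factor 1/0.2 = 5
Step 4: 40 μL brought to 300 μL → factor 300/40 = 7.5
Step 5: 100 μL + 100 μL = 200 μL total → factor 200/100 = 2
Product of known-step factors = 1125
Overall factor = 4.00 × 10^7 copies/μL / (1.19 × 10^4 copies/μL) = 3361.3
x = 3361.3 / 1125 = 2.99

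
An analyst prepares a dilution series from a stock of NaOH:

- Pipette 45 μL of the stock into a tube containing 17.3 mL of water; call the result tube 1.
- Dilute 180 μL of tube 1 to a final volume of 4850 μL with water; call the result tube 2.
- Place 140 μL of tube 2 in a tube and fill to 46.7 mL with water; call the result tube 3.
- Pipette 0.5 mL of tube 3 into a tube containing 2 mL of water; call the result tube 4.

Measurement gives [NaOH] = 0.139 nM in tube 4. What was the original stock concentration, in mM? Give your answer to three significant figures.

Step 1: 45 μL + 17.3 mL = 17345 μL total → factor 17345/45 = 385.44
Step 2: 180 μL brought to 4850 μL → factor 4850/180 = 26.944
Step 3: 140 μL brought to 46.7 mL → factor 46700/140 = 333.57
Step 4: 0.5 mL + 2 mL = 2.5 mL total → factor 2.5/0.5 = 5
Overall dilution factor = 385.44 × 26.944 × 333.57 × 5 = 1.7322 × 10^7
Stock = 0.139 nM × 1.7322 × 10^7 = 2.408 × 10^6 nM = 2.41 mM

2.41 mM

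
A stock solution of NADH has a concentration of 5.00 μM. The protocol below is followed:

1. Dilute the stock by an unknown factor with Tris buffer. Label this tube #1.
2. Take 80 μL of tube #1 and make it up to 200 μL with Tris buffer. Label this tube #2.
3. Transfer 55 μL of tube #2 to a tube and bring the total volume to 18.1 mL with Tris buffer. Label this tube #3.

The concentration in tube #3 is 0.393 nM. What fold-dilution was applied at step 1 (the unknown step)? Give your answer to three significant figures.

Step 1: unknown factor x
Step 2: 80 μL brought to 200 μL → factor 200/80 = 2.5
Step 3: 55 μL brought to 18.1 mL → factor 18100/55 = 329.09
Product of known-step factors = 822.73
Overall factor = 5.00 μM / (0.393 nM) = 12723
x = 12723 / 822.73 = 15.5

15.5-fold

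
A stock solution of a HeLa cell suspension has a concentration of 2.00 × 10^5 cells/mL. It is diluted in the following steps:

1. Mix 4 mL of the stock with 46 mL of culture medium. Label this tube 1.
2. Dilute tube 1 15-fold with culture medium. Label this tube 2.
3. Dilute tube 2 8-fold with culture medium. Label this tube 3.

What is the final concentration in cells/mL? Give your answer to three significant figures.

133 cells/mL

Step 1: 4 mL + 46 mL = 50 mL total → factor 50/4 = 12.5
Step 2: 15-fold → factor 15
Step 3: 8-fold → factor 8
Overall dilution factor = 12.5 × 15 × 8 = 1500
Final = 2.00 × 10^5 cells/mL / 1500 = 133 cells/mL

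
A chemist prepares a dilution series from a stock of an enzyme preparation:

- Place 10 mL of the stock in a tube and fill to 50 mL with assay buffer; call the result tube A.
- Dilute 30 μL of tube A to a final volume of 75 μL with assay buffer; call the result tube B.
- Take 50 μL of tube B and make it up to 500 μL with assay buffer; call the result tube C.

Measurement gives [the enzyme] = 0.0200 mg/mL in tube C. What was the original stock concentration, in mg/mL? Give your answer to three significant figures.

Step 1: 10 mL brought to 50 mL → factor 50/10 = 5
Step 2: 30 μL brought to 75 μL → factor 75/30 = 2.5
Step 3: 50 μL brought to 500 μL → factor 500/50 = 10
Overall dilution factor = 5 × 2.5 × 10 = 125
Stock = 0.0200 mg/mL × 125 = 2.50 mg/mL

2.50 mg/mL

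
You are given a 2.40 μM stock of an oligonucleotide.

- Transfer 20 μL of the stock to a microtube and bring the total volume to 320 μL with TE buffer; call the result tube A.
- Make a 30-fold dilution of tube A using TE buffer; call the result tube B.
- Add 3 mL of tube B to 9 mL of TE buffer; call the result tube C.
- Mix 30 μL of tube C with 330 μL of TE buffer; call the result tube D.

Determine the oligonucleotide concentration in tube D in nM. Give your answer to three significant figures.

Step 1: 20 μL brought to 320 μL → factor 320/20 = 16
Step 2: 30-fold → factor 30
Step 3: 3 mL + 9 mL = 12 mL total → factor 12/3 = 4
Step 4: 30 μL + 330 μL = 360 μL total → factor 360/30 = 12
Overall dilution factor = 16 × 30 × 4 × 12 = 23040
Final = 2.40 μM / 23040 = 0.0001042 μM = 0.104 nM

0.104 nM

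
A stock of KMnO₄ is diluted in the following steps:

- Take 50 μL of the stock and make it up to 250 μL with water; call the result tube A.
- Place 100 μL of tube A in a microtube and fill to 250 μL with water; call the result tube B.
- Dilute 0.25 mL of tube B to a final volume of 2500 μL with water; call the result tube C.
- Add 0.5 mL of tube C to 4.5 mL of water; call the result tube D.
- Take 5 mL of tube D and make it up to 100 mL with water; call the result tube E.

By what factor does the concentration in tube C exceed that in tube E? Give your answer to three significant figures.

200

Step 1: 50 μL brought to 250 μL → factor 250/50 = 5
Step 2: 100 μL brought to 250 μL → factor 250/100 = 2.5
Step 3: 0.25 mL brought to 2500 μL → factor 2.5/0.25 = 10
Step 4: 0.5 mL + 4.5 mL = 5 mL total → factor 5/0.5 = 10
Step 5: 5 mL brought to 100 mL → factor 100/5 = 20
Dilution factor to tube C = 125; to tube E = 25000
[tube C]/[tube E] = (factor to tube E)/(factor to tube C) = 25000/125 = 200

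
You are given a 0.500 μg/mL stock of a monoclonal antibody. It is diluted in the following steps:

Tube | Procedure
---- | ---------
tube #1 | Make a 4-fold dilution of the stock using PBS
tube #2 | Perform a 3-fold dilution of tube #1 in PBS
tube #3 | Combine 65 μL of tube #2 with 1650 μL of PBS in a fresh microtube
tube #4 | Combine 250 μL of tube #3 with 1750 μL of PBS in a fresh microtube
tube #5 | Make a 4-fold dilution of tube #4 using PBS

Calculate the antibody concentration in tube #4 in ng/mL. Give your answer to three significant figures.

Step 1: 4-fold → factor 4
Step 2: 3-fold → factor 3
Step 3: 65 μL + 1650 μL = 1715 μL total → factor 1715/65 = 26.385
Step 4: 250 μL + 1750 μL = 2000 μL total → factor 2000/250 = 8
Dilution factor through tube #4 = 4 × 3 × 26.385 × 8 = 2532.9
[tube #4] = 0.500 μg/mL / 2532.9 = 0.0001974 μg/mL = 0.197 ng/mL

0.197 ng/mL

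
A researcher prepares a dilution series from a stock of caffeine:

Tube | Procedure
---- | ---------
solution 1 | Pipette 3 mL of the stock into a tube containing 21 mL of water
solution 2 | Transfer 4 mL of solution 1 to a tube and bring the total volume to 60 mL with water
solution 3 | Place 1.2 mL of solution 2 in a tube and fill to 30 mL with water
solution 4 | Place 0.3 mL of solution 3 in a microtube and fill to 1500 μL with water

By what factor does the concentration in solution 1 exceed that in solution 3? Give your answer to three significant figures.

375

Step 1: 3 mL + 21 mL = 24 mL total → factor 24/3 = 8
Step 2: 4 mL brought to 60 mL → factor 60/4 = 15
Step 3: 1.2 mL brought to 30 mL → factor 30/1.2 = 25
Dilution factor to solution 1 = 8; to solution 3 = 3000
[solution 1]/[solution 3] = (factor to solution 3)/(factor to solution 1) = 3000/8 = 375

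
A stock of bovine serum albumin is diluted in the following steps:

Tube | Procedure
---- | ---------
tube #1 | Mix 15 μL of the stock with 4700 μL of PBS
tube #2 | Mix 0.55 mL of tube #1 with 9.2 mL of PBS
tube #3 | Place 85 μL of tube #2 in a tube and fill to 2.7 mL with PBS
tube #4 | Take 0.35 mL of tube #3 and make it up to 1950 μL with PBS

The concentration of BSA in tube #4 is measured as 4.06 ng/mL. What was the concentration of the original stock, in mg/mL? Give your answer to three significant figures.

Step 1: 15 μL + 4700 μL = 4715 μL total → factor 4715/15 = 314.33
Step 2: 0.55 mL + 9.2 mL = 9.75 mL total → factor 9.75/0.55 = 17.727
Step 3: 85 μL brought to 2.7 mL → factor 2700/85 = 31.765
Step 4: 0.35 mL brought to 1950 μL → factor 1.95/0.35 = 5.5714
Overall dilution factor = 314.33 × 17.727 × 31.765 × 5.5714 = 9.8615 × 10^5
Stock = 4.06 ng/mL × 9.8615 × 10^5 = 4.004 × 10^6 ng/mL = 4.00 mg/mL

4.00 mg/mL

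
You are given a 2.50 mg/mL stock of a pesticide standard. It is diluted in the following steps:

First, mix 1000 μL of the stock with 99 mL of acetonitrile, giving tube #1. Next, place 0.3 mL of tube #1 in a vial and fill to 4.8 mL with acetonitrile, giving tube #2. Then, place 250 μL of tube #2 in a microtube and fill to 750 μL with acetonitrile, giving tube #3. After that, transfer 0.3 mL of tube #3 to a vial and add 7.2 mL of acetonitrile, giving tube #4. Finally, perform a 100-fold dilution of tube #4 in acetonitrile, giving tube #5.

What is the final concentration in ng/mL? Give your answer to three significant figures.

Step 1: 1000 μL + 99 mL = 1 × 10^5 μL total → factor 1 × 10^5/1000 = 100
Step 2: 0.3 mL brought to 4.8 mL → factor 4.8/0.3 = 16
Step 3: 250 μL brought to 750 μL → factor 750/250 = 3
Step 4: 0.3 mL + 7.2 mL = 7.5 mL total → factor 7.5/0.3 = 25
Step 5: 100-fold → factor 100
Overall dilution factor = 100 × 16 × 3 × 25 × 100 = 1.2 × 10^7
Final = 2.50 mg/mL / 1.2 × 10^7 = 2.083 × 10^-7 mg/mL = 0.208 ng/mL

0.208 ng/mL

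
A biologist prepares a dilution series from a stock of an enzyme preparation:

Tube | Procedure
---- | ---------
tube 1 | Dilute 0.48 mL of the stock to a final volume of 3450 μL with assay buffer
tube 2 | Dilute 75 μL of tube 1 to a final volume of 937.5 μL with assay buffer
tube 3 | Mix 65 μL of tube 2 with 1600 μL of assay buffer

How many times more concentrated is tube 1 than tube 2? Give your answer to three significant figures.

12.5

Step 1: 0.48 mL brought to 3450 μL → factor 3.45/0.48 = 7.1875
Step 2: 75 μL brought to 937.5 μL → factor 937.5/75 = 12.5
Dilution factor to tube 1 = 7.1875; to tube 2 = 89.844
[tube 1]/[tube 2] = (factor to tube 2)/(factor to tube 1) = 89.844/7.1875 = 12.5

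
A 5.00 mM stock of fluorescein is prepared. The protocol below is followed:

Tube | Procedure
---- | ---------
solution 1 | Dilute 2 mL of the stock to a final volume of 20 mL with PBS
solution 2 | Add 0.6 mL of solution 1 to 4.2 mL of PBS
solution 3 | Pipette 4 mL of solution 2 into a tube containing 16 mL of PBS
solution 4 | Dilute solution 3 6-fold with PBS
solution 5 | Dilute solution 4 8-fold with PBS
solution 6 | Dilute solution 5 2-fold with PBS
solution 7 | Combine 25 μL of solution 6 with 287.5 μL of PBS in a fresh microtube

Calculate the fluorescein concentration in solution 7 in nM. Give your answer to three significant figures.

Step 1: 2 mL brought to 20 mL → factor 20/2 = 10
Step 2: 0.6 mL + 4.2 mL = 4.8 mL total → factor 4.8/0.6 = 8
Step 3: 4 mL + 16 mL = 20 mL total → factor 20/4 = 5
Step 4: 6-fold → factor 6
Step 5: 8-fold → factor 8
Step 6: 2-fold → factor 2
Step 7: 25 μL + 287.5 μL = 312.5 μL total → factor 312.5/25 = 12.5
Dilution factor through solution 7 = 10 × 8 × 5 × 6 × 8 × 2 × 12.5 = 4.8 × 10^5
[solution 7] = 5.00 mM / 4.8 × 10^5 = 1.042 × 10^-5 mM = 10.4 nM

10.4 nM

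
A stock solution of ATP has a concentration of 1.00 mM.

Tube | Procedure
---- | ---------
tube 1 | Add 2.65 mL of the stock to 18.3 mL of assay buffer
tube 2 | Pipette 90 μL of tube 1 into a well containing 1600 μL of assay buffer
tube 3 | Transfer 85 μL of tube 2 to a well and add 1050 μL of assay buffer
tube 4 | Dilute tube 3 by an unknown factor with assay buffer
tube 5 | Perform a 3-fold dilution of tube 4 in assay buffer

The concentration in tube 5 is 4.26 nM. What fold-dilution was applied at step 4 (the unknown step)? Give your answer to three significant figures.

39.5-fold

Step 1: 2.65 mL + 18.3 mL = 20.95 mL total → factor 20.95/2.65 = 7.9057
Step 2: 90 μL + 1600 μL = 1690 μL total → factor 1690/90 = 18.778
Step 3: 85 μL + 1050 μL = 1135 μL total → factor 1135/85 = 13.353
Step 4: unknown factor x
Step 5: 3-fold → factor 3
Product of known-step factors = 5946.8
Overall factor = 1.00 mM / (4.26 nM) = 2.3474 × 10^5
x = 2.3474 × 10^5 / 5946.8 = 39.5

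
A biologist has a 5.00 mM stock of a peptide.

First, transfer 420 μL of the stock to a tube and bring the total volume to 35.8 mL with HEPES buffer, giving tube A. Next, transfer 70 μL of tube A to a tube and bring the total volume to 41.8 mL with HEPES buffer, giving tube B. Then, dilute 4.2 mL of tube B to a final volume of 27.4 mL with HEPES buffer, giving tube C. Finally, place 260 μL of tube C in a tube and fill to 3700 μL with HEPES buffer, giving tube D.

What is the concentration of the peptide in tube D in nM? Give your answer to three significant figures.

Step 1: 420 μL brought to 35.8 mL → factor 35800/420 = 85.238
Step 2: 70 μL brought to 41.8 mL → factor 41800/70 = 597.14
Step 3: 4.2 mL brought to 27.4 mL → factor 27.4/4.2 = 6.5238
Step 4: 260 μL brought to 3700 μL → factor 3700/260 = 14.231
Overall dilution factor = 85.238 × 597.14 × 6.5238 × 14.231 = 4.7254 × 10^6
Final = 5.00 mM / 4.7254 × 10^6 = 1.058 × 10^-6 mM = 1.06 nM

1.06 nM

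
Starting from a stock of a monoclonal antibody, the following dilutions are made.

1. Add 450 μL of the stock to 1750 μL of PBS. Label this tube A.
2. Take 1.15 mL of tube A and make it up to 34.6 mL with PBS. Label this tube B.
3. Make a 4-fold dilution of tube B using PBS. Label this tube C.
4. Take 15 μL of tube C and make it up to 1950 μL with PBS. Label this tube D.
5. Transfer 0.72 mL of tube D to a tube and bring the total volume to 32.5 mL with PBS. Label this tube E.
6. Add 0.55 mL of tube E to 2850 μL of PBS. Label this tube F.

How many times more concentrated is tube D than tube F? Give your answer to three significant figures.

279

Step 1: 450 μL + 1750 μL = 2200 μL total → factor 2200/450 = 4.8889
Step 2: 1.15 mL brought to 34.6 mL → factor 34.6/1.15 = 30.087
Step 3: 4-fold → factor 4
Step 4: 15 μL brought to 1950 μL → factor 1950/15 = 130
Step 5: 0.72 mL brought to 32.5 mL → factor 32.5/0.72 = 45.139
Step 6: 0.55 mL + 2850 μL = 3.4 mL total → factor 3.4/0.55 = 6.1818
Dilution factor to tube D = 76488; to tube F = 2.1343 × 10^7
[tube D]/[tube F] = (factor to tube F)/(factor to tube D) = 2.1343 × 10^7/76488 = 279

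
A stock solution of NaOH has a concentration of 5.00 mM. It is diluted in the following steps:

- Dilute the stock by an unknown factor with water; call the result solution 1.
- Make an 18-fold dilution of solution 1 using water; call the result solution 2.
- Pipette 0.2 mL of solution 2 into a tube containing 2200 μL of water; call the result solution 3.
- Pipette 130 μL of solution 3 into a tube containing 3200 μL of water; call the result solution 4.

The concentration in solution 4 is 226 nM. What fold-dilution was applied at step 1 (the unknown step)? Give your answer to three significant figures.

Step 1: unknown factor x
Step 2: 18-fold → factor 18
Step 3: 0.2 mL + 2200 μL = 2.4 mL total → factor 2.4/0.2 = 12
Step 4: 130 μL + 3200 μL = 3330 μL total → factor 3330/130 = 25.615
Product of known-step factors = 5532.9
Overall factor = 5.00 mM / (226 nM) = 22124
x = 22124 / 5532.9 = 4.00

4.00-fold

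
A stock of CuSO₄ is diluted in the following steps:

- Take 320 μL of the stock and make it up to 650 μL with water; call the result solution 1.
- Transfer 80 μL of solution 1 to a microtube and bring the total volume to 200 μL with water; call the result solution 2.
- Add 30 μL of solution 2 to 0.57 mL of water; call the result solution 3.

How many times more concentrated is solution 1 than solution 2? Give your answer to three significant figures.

2.50

Step 1: 320 μL brought to 650 μL → factor 650/320 = 2.0312
Step 2: 80 μL brought to 200 μL → factor 200/80 = 2.5
Dilution factor to solution 1 = 2.0312; to solution 2 = 5.0781
[solution 1]/[solution 2] = (factor to solution 2)/(factor to solution 1) = 5.0781/2.0312 = 2.50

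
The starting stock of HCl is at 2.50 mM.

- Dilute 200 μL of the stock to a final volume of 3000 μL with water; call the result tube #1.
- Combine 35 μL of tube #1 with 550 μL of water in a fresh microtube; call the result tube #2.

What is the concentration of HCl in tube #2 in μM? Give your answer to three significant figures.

Step 1: 200 μL brought to 3000 μL → factor 3000/200 = 15
Step 2: 35 μL + 550 μL = 585 μL total → factor 585/35 = 16.714
Overall dilution factor = 15 × 16.714 = 250.71
Final = 2.50 mM / 250.71 = 0.009972 mM = 9.97 μM

9.97 μM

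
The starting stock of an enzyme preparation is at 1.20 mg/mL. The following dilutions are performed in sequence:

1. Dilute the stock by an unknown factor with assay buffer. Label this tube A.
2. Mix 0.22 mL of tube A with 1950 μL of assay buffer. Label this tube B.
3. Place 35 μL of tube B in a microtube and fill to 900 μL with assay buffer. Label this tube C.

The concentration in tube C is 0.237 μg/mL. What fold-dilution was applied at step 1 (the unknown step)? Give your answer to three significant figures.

Step 1: unknown factor x
Step 2: 0.22 mL + 1950 μL = 2.17 mL total → factor 2.17/0.22 = 9.8636
Step 3: 35 μL brought to 900 μL → factor 900/35 = 25.714
Product of known-step factors = 253.64
Overall factor = 1.20 mg/mL / (0.237 μg/mL) = 5063.3
x = 5063.3 / 253.64 = 20.0

20.0-fold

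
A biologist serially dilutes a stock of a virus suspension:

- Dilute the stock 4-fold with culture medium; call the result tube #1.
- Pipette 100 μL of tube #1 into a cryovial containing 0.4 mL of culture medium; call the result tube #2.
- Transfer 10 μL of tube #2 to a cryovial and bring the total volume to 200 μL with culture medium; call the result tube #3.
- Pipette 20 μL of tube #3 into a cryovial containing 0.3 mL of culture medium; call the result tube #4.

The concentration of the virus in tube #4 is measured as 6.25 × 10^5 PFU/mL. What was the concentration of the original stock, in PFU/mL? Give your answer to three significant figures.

4.00 × 10^9 PFU/mL

Step 1: 4-fold → factor 4
Step 2: 100 μL + 0.4 mL = 500 μL total → factor 500/100 = 5
Step 3: 10 μL brought to 200 μL → factor 200/10 = 20
Step 4: 20 μL + 0.3 mL = 320 μL total → factor 320/20 = 16
Overall dilution factor = 4 × 5 × 20 × 16 = 6400
Stock = 6.25 × 10^5 PFU/mL × 6400 = 4.00 × 10^9 PFU/mL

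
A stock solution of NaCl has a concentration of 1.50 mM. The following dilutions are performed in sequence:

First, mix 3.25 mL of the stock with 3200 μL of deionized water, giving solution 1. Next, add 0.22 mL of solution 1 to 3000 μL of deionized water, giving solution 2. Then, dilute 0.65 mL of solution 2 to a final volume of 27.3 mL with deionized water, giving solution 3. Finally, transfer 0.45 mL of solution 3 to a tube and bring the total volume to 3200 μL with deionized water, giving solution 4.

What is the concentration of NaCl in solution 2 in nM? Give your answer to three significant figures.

Step 1: 3.25 mL + 3200 μL = 6.45 mL total → factor 6.45/3.25 = 1.9846
Step 2: 0.22 mL + 3000 μL = 3.22 mL total → factor 3.22/0.22 = 14.636
Dilution factor through solution 2 = 1.9846 × 14.636 = 29.048
[solution 2] = 1.50 mM / 29.048 = 0.05164 mM = 5.16 × 10^4 nM

5.16 × 10^4 nM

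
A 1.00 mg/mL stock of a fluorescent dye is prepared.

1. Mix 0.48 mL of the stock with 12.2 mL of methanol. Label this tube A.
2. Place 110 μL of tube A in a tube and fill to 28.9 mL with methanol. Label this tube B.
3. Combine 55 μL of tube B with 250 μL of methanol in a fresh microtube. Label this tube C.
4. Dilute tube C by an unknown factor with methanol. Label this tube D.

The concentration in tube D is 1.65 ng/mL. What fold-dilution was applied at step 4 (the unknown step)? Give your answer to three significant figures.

15.7-fold

Step 1: 0.48 mL + 12.2 mL = 12.68 mL total → factor 12.68/0.48 = 26.417
Step 2: 110 μL brought to 28.9 mL → factor 28900/110 = 262.73
Step 3: 55 μL + 250 μL = 305 μL total → factor 305/55 = 5.5455
Step 4: unknown factor x
Product of known-step factors = 38488
Overall factor = 1.00 mg/mL / (1.65 ng/mL) = 6.0606 × 10^5
x = 6.0606 × 10^5 / 38488 = 15.7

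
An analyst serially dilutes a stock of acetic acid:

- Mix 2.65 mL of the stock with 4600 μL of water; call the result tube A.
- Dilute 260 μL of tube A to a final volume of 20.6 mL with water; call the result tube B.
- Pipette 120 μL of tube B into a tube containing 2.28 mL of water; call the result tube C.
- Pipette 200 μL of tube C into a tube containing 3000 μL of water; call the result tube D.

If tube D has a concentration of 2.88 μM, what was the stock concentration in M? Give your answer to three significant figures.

Step 1: 2.65 mL + 4600 μL = 7.25 mL total → factor 7.25/2.65 = 2.7358
Step 2: 260 μL brought to 20.6 mL → factor 20600/260 = 79.231
Step 3: 120 μL + 2.28 mL = 2400 μL total → factor 2400/120 = 20
Step 4: 200 μL + 3000 μL = 3200 μL total → factor 3200/200 = 16
Overall dilution factor = 2.7358 × 79.231 × 20 × 16 = 69364
Stock = 2.88 μM × 69364 = 1.998 × 10^5 μM = 0.200 M

0.200 M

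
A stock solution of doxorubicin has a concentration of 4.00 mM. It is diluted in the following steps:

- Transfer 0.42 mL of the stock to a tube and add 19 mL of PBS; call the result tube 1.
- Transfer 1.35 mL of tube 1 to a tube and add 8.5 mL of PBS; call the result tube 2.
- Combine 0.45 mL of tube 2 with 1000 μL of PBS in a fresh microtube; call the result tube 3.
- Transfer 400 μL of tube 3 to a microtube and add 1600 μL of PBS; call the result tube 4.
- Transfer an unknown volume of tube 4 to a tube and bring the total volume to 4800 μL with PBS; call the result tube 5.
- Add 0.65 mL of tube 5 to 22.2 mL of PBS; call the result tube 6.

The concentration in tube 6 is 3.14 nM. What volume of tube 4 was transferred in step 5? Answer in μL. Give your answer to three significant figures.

720 μL

Step 1: 0.42 mL + 19 mL = 19.42 mL total → factor 19.42/0.42 = 46.238
Step 2: 1.35 mL + 8.5 mL = 9.85 mL total → factor 9.85/1.35 = 7.2963
Step 3: 0.45 mL + 1000 μL = 1.45 mL total → factor 1.45/0.45 = 3.2222
Step 4: 400 μL + 1600 μL = 2000 μL total → factor 2000/400 = 5
Step 5: v brought to 4800 μL → factor = 4800 μL/v
Step 6: 0.65 mL + 22.2 mL = 22.85 mL total → factor 22.85/0.65 = 35.154
Product of known-step factors = 1.9107 × 10^5
Overall factor = 4.00 mM / (3.14 nM) = 1.2739 × 10^6
Step-5 factor = 1.2739 × 10^6 / 1.9107 × 10^5 = 6.667
v = 4800 μL / 6.667 = 720 μL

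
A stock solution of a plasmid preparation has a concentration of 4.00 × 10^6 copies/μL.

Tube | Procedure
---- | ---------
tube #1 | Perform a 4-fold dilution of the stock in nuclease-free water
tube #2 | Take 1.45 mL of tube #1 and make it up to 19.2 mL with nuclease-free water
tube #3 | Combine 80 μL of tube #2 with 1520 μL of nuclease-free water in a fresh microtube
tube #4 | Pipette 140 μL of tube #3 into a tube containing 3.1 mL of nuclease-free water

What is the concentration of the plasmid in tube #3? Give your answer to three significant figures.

Step 1: 4-fold → factor 4
Step 2: 1.45 mL brought to 19.2 mL → factor 19.2/1.45 = 13.241
Step 3: 80 μL + 1520 μL = 1600 μL total → factor 1600/80 = 20
Dilution factor through tube #3 = 4 × 13.241 × 20 = 1059.3
[tube #3] = 4.00 × 10^6 copies/μL / 1059.3 = 3.78 × 10^3 copies/μL

3.78 × 10^3 copies/μL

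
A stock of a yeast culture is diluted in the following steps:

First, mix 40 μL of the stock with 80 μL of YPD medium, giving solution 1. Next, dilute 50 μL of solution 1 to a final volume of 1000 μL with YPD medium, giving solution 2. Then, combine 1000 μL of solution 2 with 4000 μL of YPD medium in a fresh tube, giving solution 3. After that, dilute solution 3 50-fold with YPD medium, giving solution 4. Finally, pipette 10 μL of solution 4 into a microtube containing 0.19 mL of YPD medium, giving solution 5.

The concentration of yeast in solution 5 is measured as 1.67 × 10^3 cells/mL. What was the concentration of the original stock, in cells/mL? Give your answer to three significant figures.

5.01 × 10^8 cells/mL

Step 1: 40 μL + 80 μL = 120 μL total → factor 120/40 = 3
Step 2: 50 μL brought to 1000 μL → factor 1000/50 = 20
Step 3: 1000 μL + 4000 μL = 5000 μL total → factor 5000/1000 = 5
Step 4: 50-fold → factor 50
Step 5: 10 μL + 0.19 mL = 200 μL total → factor 200/10 = 20
Overall dilution factor = 3 × 20 × 5 × 50 × 20 = 3 × 10^5
Stock = 1.67 × 10^3 cells/mL × 3 × 10^5 = 5.01 × 10^8 cells/mL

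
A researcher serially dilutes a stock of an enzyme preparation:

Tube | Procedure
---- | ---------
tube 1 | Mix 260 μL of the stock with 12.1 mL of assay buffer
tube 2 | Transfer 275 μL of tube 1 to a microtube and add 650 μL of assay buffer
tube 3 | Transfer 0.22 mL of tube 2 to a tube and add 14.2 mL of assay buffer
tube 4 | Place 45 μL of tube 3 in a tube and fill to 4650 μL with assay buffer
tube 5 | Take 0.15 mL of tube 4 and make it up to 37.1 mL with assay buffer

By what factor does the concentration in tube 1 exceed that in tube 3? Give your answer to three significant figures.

Step 1: 260 μL + 12.1 mL = 12360 μL total → factor 12360/260 = 47.538
Step 2: 275 μL + 650 μL = 925 μL total → factor 925/275 = 3.3636
Step 3: 0.22 mL + 14.2 mL = 14.42 mL total → factor 14.42/0.22 = 65.545
Dilution factor to tube 1 = 47.538; to tube 3 = 10481
[tube 1]/[tube 3] = (factor to tube 3)/(factor to tube 1) = 10481/47.538 = 220

220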